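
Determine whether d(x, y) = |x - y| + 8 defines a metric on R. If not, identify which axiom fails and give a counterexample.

No. d fails identity of indiscernibles (specifically d(x,x) = 0): d(-8, -8) = |-8 - (-8)| + 8 = 0 + 8 = 8 ≠ 0.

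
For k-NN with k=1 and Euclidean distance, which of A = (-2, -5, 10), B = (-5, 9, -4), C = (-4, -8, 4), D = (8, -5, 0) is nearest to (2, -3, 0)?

Distances: d(A) ≈ 10.9545, d(B) ≈ 14.4568, d(C) ≈ 8.775, d(D) ≈ 6.3246. Nearest: D = (8, -5, 0) with distance 6.3246.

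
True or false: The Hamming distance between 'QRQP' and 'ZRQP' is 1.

Differing positions: 1. Hamming distance = 1, so the claim is true.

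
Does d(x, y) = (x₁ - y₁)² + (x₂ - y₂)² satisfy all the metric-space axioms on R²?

No. The squared Euclidean distance fails the triangle inequality. Counterexample: x = (0, 0), y = (4, 3), z = (8, 6). d(x,z) = 8² + 6² = 100, but d(x,y) + d(y,z) = (4² + 3²) + (4² + 3²) = 25 + 25 = 50. Since 100 > 50, the triangle inequality is violated. (Note: √d, the ordinary Euclidean distance, IS a metric.)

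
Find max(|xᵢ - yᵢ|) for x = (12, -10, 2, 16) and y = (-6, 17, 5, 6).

max(|x_i - y_i|) = max(|12 - (-6)|, |-10 - 17|, |2 - 5|, |16 - 6|) = max(18, 27, 3, 10) = 27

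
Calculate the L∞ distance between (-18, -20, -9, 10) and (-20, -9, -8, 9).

max(|x_i - y_i|) = max(|-18 - (-20)|, |-20 - (-9)|, |-9 - (-8)|, |10 - 9|) = max(2, 11, 1, 1) = 11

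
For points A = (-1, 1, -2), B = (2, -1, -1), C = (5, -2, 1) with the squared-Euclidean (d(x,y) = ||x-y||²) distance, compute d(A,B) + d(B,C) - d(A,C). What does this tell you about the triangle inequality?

d(A,B) = 3² + 2² + 1² = 14, d(B,C) = 3² + 1² + 2² = 14, d(A,C) = 6² + 3² + 3² = 54.
d(A,B) + d(B,C) - d(A,C) = 14 + 14 - 54 = 28 - 54 = -26. This is < 0, so the triangle inequality FAILS for these points (squared-Euclidean is not a metric).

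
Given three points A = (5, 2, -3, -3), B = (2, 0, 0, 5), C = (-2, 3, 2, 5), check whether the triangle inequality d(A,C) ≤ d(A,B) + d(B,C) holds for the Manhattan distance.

d(A,B) = 3 + 2 + 3 + 8 = 16, d(B,C) = 4 + 3 + 2 + 0 = 9, d(A,C) = 7 + 1 + 5 + 8 = 21.
d(A,C) = 21 ≤ 16 + 9 = 25. Triangle inequality is satisfied.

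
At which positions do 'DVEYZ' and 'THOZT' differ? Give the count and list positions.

Differing positions: 1, 2, 3, 4, 5. Hamming distance = 5.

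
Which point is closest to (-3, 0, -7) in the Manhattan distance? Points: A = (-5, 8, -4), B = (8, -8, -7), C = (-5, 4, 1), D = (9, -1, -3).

Distances: d(A) = 13, d(B) = 19, d(C) = 14, d(D) = 17. Nearest: A = (-5, 8, -4) with distance 13.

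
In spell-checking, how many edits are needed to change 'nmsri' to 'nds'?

Let D[i][j] be the edit distance between the first i characters of 'nmsri' and the first j characters of 'nds', with D[i][0] = i, D[0][j] = j, and D[i][j] = D[i-1][j-1] if the characters match, else 1 + min(D[i-1][j], D[i][j-1], D[i-1][j-1]). Filling the table (rows: prefixes of 'nmsri', columns: prefixes of 'nds'):
     ε  n  d  s
  ε  0  1  2  3
  n  1  0  1  2
  m  2  1  1  2
  s  3  2  2  1
  r  4  3  3  2
  i  5  4  4  3
The bottom-right entry gives D[5][3] = 3, so no sequence of fewer than 3 edits works. Backtracking through the table gives one optimal edit sequence (3 edits):
  nmsri → ndsri (sub m→d @2)
  ndsri → ndsi (del r @4)
  ndsi → nds (del i @4)
Edit distance = 3.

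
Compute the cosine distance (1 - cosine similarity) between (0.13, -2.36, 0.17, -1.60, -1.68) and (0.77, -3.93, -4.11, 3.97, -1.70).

With u = (0.13, -2.36, 0.17, -1.60, -1.68), v = (0.77, -3.93, -4.11, 3.97, -1.70):
u·v = 0.13·0.77 + (-2.36)·(-3.93) + 0.17·(-4.11) + (-1.6)·3.97 + (-1.68)·(-1.7) = 0.1001 + 9.2748 + (-0.6987) + (-6.352) + 2.856 = 5.1802.
|u| = √(0.13² + (-2.36)² + 0.17² + (-1.6)² + (-1.68)²) = √(0.0169 + 5.5696 + 0.0289 + 2.56 + 2.8224) = √10.9978, |v| = √(0.77² + (-3.93)² + (-4.11)² + 3.97² + (-1.7)²) = √(0.5929 + 15.4449 + 16.8921 + 15.7609 + 2.89) = √51.5808.
cos θ = (u·v)/(|u||v|) = 5.1802/(√10.9978·√51.5808) ≈ 0.2175
Cosine distance = 1 - cos θ ≈ 1 - 0.2175 = 0.7825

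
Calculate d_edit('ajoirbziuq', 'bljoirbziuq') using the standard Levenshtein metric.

Let D[i][j] be the edit distance between the first i characters of 'ajoirbziuq' and the first j characters of 'bljoirbziuq', with D[i][0] = i, D[0][j] = j, and D[i][j] = D[i-1][j-1] if the characters match, else 1 + min(D[i-1][j], D[i][j-1], D[i-1][j-1]). Filling the table (rows: prefixes of 'ajoirbziuq', columns: prefixes of 'bljoirbziuq'):
     ε  b  l  j  o  i  r  b  z  i  u  q
  ε  0  1  2  3  4  5  6  7  8  9 10 11
  a  1  1  2  3  4  5  6  7  8  9 10 11
  j  2  2  2  2  3  4  5  6  7  8  9 10
  o  3  3  3  3  2  3  4  5  6  7  8  9
  i  4  4  4  4  3  2  3  4  5  6  7  8
  r  5  5  5  5  4  3  2  3  4  5  6  7
  b  6  5  6  6  5  4  3  2  3  4  5  6
  z  7  6  6  7  6  5  4  3  2  3  4  5
  i  8  7  7  7  7  6  5  4  3  2  3  4
  u  9  8  8  8  8  7  6  5  4  3  2  3
  q 10  9  9  9  9  8  7  6  5  4  3  2
The bottom-right entry gives D[10][11] = 2, so no sequence of fewer than 2 edits works. Backtracking through the table gives one optimal edit sequence (2 edits):
  ajoirbziuq → bajoirbziuq (ins b @1)
  bajoirbziuq → bljoirbziuq (sub a→l @2)
Edit distance = 2.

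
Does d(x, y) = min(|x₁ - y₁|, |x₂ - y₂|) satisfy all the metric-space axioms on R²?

No. d fails identity of indiscernibles: take x = (-5, 0) and y = (-5, 4). Then d(x,y) = min(|-5 - (-5)|, |0 - 4|) = min(0, 4) = 0, yet x ≠ y.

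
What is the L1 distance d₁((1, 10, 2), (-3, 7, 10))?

Σ|x_i - y_i| = |1 - (-3)| + |10 - 7| + |2 - 10| = 4 + 3 + 8 = 15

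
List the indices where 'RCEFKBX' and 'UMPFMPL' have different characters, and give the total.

Differing positions: 1, 2, 3, 5, 6, 7. Hamming distance = 6.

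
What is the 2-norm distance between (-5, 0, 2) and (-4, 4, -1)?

(Σ|x_i - y_i|^2)^(1/2) = (|-5 - (-4)|^2 + |0 - 4|^2 + |2 - (-1)|^2)^(1/2)
= (1^2 + 4^2 + 3^2)^(1/2) = (1 + 16 + 9)^(1/2) = (26)^(1/2) ≈ 5.099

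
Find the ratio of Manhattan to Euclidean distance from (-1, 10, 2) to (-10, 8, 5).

L1 = |-1 - (-10)| + |10 - 8| + |2 - 5| = 9 + 2 + 3 = 14
L2 = √(9² + 2² + 3²) = √94 ≈ 9.6954
L1 ≥ L2 always (equality iff movement is along one axis); L1 > L2 here.
Ratio L1/L2 = 14/√94 ≈ 1.444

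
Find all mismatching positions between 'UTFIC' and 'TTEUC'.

Differing positions: 1, 3, 4. Hamming distance = 3.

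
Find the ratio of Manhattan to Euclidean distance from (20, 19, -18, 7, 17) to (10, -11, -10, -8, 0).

L1 = |20 - 10| + |19 - (-11)| + |-18 - (-10)| + |7 - (-8)| + |17 - 0| = 10 + 30 + 8 + 15 + 17 = 80
L2 = √(10² + 30² + 8² + 15² + 17²) = √1578 ≈ 39.724
L1 ≥ L2 always (equality iff movement is along one axis); L1 > L2 here.
Ratio L1/L2 = 80/√1578 ≈ 2.0139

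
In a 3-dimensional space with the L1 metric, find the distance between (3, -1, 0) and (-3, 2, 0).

Σ|x_i - y_i| = |3 - (-3)| + |-1 - 2| + |0 - 0| = 6 + 3 + 0 = 9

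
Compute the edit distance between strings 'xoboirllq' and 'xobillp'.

Let D[i][j] be the edit distance between the first i characters of 'xoboirllq' and the first j characters of 'xobillp', with D[i][0] = i, D[0][j] = j, and D[i][j] = D[i-1][j-1] if the characters match, else 1 + min(D[i-1][j], D[i][j-1], D[i-1][j-1]). Filling the table (rows: prefixes of 'xoboirllq', columns: prefixes of 'xobillp'):
     ε  x  o  b  i  l  l  p
  ε  0  1  2  3  4  5  6  7
  x  1  0  1  2  3  4  5  6
  o  2  1  0  1  2  3  4  5
  b  3  2  1  0  1  2  3  4
  o  4  3  2  1  1  2  3  4
  i  5  4  3  2  1  2  3  4
  r  6  5  4  3  2  2  3  4
  l  7  6  5  4  3  2  2  3
  l  8  7  6  5  4  3  2  3
  q  9  8  7  6  5  4  3  3
The bottom-right entry gives D[9][7] = 3, so no sequence of fewer than 3 edits works. Backtracking through the table gives one optimal edit sequence (3 edits):
  xoboirllq → xobirllq (del o @4)
  xobirllq → xobillq (del r @5)
  xobillq → xobillp (sub q→p @7)
Edit distance = 3.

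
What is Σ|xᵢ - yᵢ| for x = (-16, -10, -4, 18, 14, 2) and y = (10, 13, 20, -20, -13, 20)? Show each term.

Σ|x_i - y_i| = |-16 - 10| + |-10 - 13| + |-4 - 20| + |18 - (-20)| + |14 - (-13)| + |2 - 20| = 26 + 23 + 24 + 38 + 27 + 18 = 156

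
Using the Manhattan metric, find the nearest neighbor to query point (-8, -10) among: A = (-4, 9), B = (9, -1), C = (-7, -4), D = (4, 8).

Distances: d(A) = 23, d(B) = 26, d(C) = 7, d(D) = 30. Nearest: C = (-7, -4) with distance 7.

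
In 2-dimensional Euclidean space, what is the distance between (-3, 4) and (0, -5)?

√(Σ(x_i - y_i)²) = √((-3 - 0)² + (4 - (-5))²)
= √((-3)² + 9²) = √(9 + 81) = √90 ≈ 9.4868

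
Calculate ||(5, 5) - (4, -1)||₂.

√(Σ(x_i - y_i)²) = √((5 - 4)² + (5 - (-1))²)
= √(1² + 6²) = √(1 + 36) = √37 ≈ 6.0828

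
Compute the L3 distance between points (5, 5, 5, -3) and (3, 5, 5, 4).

(Σ|x_i - y_i|^3)^(1/3) = (|5 - 3|^3 + |5 - 5|^3 + |5 - 5|^3 + |-3 - 4|^3)^(1/3)
= (2^3 + 0^3 + 0^3 + 7^3)^(1/3) = (8 + 0 + 0 + 343)^(1/3) = (351)^(1/3) ≈ 7.054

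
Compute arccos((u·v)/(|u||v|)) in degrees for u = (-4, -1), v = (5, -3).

With u = (-4, -1), v = (5, -3):
u·v = (-4)·5 + (-1)·(-3) = (-20) + 3 = -17.
|u| = √((-4)² + (-1)²) = √17, |v| = √(5² + (-3)²) = √34, so |u||v| = √(17·34) = √578.
cos θ = (u·v)/(|u||v|) = -17/√578 ≈ -0.707107
θ = arccos(-0.707107) ≈ 135°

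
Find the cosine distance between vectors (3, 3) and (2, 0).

With u = (3, 3), v = (2, 0):
u·v = 3·2 + 3·0 = 6 + 0 = 6.
|u| = √(3² + 3²) = √18, |v| = √(2² + 0²) = √4, so |u||v| = √(18·4) = √72.
cos θ = (u·v)/(|u||v|) = 6/√72 ≈ 0.7071
Cosine distance = 1 - cos θ ≈ 1 - 0.7071 = 0.2929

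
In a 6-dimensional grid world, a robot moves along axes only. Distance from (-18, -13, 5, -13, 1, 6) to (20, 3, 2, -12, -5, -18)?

Σ|x_i - y_i| = |-18 - 20| + |-13 - 3| + |5 - 2| + |-13 - (-12)| + |1 - (-5)| + |6 - (-18)| = 38 + 16 + 3 + 1 + 6 + 24 = 88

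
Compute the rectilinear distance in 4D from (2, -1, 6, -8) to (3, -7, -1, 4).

Σ|x_i - y_i| = |2 - 3| + |-1 - (-7)| + |6 - (-1)| + |-8 - 4| = 1 + 6 + 7 + 12 = 26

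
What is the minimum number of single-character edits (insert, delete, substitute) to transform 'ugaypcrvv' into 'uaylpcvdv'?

Let D[i][j] be the edit distance between the first i characters of 'ugaypcrvv' and the first j characters of 'uaylpcvdv', with D[i][0] = i, D[0][j] = j, and D[i][j] = D[i-1][j-1] if the characters match, else 1 + min(D[i-1][j], D[i][j-1], D[i-1][j-1]). Filling the table (rows: prefixes of 'ugaypcrvv', columns: prefixes of 'uaylpcvdv'):
     ε  u  a  y  l  p  c  v  d  v
  ε  0  1  2  3  4  5  6  7  8  9
  u  1  0  1  2  3  4  5  6  7  8
  g  2  1  1  2  3  4  5  6  7  8
  a  3  2  1  2  3  4  5  6  7  8
  y  4  3  2  1  2  3  4  5  6  7
  p  5  4  3  2  2  2  3  4  5  6
  c  6  5  4  3  3  3  2  3  4  5
  r  7  6  5  4  4  4  3  3  4  5
  v  8  7  6  5  5  5  4  3  4  4
  v  9  8  7  6  6  6  5  4  4  4
The bottom-right entry gives D[9][9] = 4, so no sequence of fewer than 4 edits works. Backtracking through the table gives one optimal edit sequence (4 edits):
  ugaypcrvv → uaypcrvv (del g @2)
  uaypcrvv → uaylpcrvv (ins l @4)
  uaylpcrvv → uaylpcvvv (sub r→v @7)
  uaylpcvvv → uaylpcvdv (sub v→d @8)
Edit distance = 4.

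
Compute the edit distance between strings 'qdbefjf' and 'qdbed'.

Let D[i][j] be the edit distance between the first i characters of 'qdbefjf' and the first j characters of 'qdbed', with D[i][0] = i, D[0][j] = j, and D[i][j] = D[i-1][j-1] if the characters match, else 1 + min(D[i-1][j], D[i][j-1], D[i-1][j-1]). Filling the table (rows: prefixes of 'qdbefjf', columns: prefixes of 'qdbed'):
     ε  q  d  b  e  d
  ε  0  1  2  3  4  5
  q  1  0  1  2  3  4
  d  2  1  0  1  2  3
  b  3  2  1  0  1  2
  e  4  3  2  1  0  1
  f  5  4  3  2  1  1
  j  6  5  4  3  2  2
  f  7  6  5  4  3  3
The bottom-right entry gives D[7][5] = 3, so no sequence of fewer than 3 edits works. Backtracking through the table gives one optimal edit sequence (3 edits):
  qdbefjf → qdbejf (del f @5)
  qdbejf → qdbef (del j @5)
  qdbef → qdbed (sub f→d @5)
Edit distance = 3.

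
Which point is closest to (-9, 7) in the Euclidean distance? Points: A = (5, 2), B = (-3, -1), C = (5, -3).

Distances: d(A) ≈ 14.8661, d(B) = 10, d(C) ≈ 17.2047. Nearest: B = (-3, -1) with distance 10.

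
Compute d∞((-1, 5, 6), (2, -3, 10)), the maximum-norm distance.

max(|x_i - y_i|) = max(|-1 - 2|, |5 - (-3)|, |6 - 10|) = max(3, 8, 4) = 8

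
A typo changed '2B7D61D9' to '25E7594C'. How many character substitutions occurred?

Differing positions: 2, 3, 4, 5, 6, 7, 8. Hamming distance = 7.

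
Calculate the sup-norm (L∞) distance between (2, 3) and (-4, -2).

max(|x_i - y_i|) = max(|2 - (-4)|, |3 - (-2)|) = max(6, 5) = 6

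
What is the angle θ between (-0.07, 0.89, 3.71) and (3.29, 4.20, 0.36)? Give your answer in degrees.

With u = (-0.07, 0.89, 3.71), v = (3.29, 4.20, 0.36):
u·v = (-0.07)·3.29 + 0.89·4.2 + 3.71·0.36 = (-0.2303) + 3.738 + 1.3356 = 4.8433.
|u| = √((-0.07)² + 0.89² + 3.71²) = √(0.0049 + 0.7921 + 13.7641) = √14.5611, |v| = √(3.29² + 4.2² + 0.36²) = √(10.8241 + 17.64 + 0.1296) = √28.5937.
cos θ = (u·v)/(|u||v|) = 4.8433/(√14.5611·√28.5937) ≈ 0.237361
θ = arccos(0.237361) ≈ 76.27°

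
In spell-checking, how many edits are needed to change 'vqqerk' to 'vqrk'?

Let D[i][j] be the edit distance between the first i characters of 'vqqerk' and the first j characters of 'vqrk', with D[i][0] = i, D[0][j] = j, and D[i][j] = D[i-1][j-1] if the characters match, else 1 + min(D[i-1][j], D[i][j-1], D[i-1][j-1]). Filling the table (rows: prefixes of 'vqqerk', columns: prefixes of 'vqrk'):
     ε  v  q  r  k
  ε  0  1  2  3  4
  v  1  0  1  2  3
  q  2  1  0  1  2
  q  3  2  1  1  2
  e  4  3  2  2  2
  r  5  4  3  2  3
  k  6  5  4  3  2
The bottom-right entry gives D[6][4] = 2, so no sequence of fewer than 2 edits works. Backtracking through the table gives one optimal edit sequence (2 edits):
  vqqerk → vqerk (del q @2)
  vqerk → vqrk (del e @3)
Edit distance = 2.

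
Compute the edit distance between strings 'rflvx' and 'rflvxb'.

Let D[i][j] be the edit distance between the first i characters of 'rflvx' and the first j characters of 'rflvxb', with D[i][0] = i, D[0][j] = j, and D[i][j] = D[i-1][j-1] if the characters match, else 1 + min(D[i-1][j], D[i][j-1], D[i-1][j-1]). Filling the table (rows: prefixes of 'rflvx', columns: prefixes of 'rflvxb'):
     ε  r  f  l  v  x  b
  ε  0  1  2  3  4  5  6
  r  1  0  1  2  3  4  5
  f  2  1  0  1  2  3  4
  l  3  2  1  0  1  2  3
  v  4  3  2  1  0  1  2
  x  5  4  3  2  1  0  1
The bottom-right entry gives D[5][6] = 1, so no sequence of fewer than 1 edit works. Backtracking through the table gives one optimal edit sequence (1 edit):
  rflvx → rflvxb (ins b @6)
Edit distance = 1.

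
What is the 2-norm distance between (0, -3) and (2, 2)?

(Σ|x_i - y_i|^2)^(1/2) = (|0 - 2|^2 + |-3 - 2|^2)^(1/2)
= (2^2 + 5^2)^(1/2) = (4 + 25)^(1/2) = (29)^(1/2) ≈ 5.3852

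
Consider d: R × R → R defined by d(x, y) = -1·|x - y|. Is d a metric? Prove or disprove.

No. With c = -1 < 0, d fails non-negativity: d(2, 6) = -1·|2 - 6| = -1·4 = -4 < 0.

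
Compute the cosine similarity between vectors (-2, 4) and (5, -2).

With u = (-2, 4), v = (5, -2):
u·v = (-2)·5 + 4·(-2) = (-10) + (-8) = -18.
|u| = √((-2)² + 4²) = √20, |v| = √(5² + (-2)²) = √29, so |u||v| = √(20·29) = √580.
cos θ = (u·v)/(|u||v|) = -18/√580 ≈ -0.7474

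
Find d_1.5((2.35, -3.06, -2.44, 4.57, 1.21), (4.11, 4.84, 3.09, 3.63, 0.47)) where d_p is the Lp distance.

(Σ|x_i - y_i|^1.5)^(1/1.5) = (|2.35 - 4.11|^1.5 + |-3.06 - 4.84|^1.5 + |-2.44 - 3.09|^1.5 + |4.57 - 3.63|^1.5 + |1.21 - 0.47|^1.5)^(1/1.5)
= (1.76^1.5 + 7.9^1.5 + 5.53^1.5 + 0.94^1.5 + 0.74^1.5)^(1/1.5) ≈ (2.3349 + 22.2045 + 13.0043 + 0.9114 + 0.6366)^(1/1.5) = (39.0917)^(1/1.5) ≈ 11.5183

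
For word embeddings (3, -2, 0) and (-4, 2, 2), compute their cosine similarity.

With u = (3, -2, 0), v = (-4, 2, 2):
u·v = 3·(-4) + (-2)·2 + 0·2 = (-12) + (-4) + 0 = -16.
|u| = √(3² + (-2)² + 0²) = √13, |v| = √((-4)² + 2² + 2²) = √24, so |u||v| = √(13·24) = √312.
cos θ = (u·v)/(|u||v|) = -16/√312 ≈ -0.9058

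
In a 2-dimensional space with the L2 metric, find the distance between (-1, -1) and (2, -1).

(Σ|x_i - y_i|^2)^(1/2) = (|-1 - 2|^2 + |-1 - (-1)|^2)^(1/2)
= (3^2 + 0^2)^(1/2) = (9 + 0)^(1/2) = (9)^(1/2) = 3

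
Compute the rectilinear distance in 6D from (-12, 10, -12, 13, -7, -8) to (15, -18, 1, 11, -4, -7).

Σ|x_i - y_i| = |-12 - 15| + |10 - (-18)| + |-12 - 1| + |13 - 11| + |-7 - (-4)| + |-8 - (-7)| = 27 + 28 + 13 + 2 + 3 + 1 = 74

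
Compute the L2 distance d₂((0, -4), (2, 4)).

√(Σ(x_i - y_i)²) = √((0 - 2)² + (-4 - 4)²)
= √((-2)² + (-8)²) = √(4 + 64) = √68 ≈ 8.2462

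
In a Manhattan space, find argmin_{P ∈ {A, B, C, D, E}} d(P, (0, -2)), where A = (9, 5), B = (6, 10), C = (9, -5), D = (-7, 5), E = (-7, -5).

Distances: d(A) = 16, d(B) = 18, d(C) = 12, d(D) = 14, d(E) = 10. Nearest: E = (-7, -5) with distance 10.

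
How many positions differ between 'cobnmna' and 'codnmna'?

Differing positions: 3. Hamming distance = 1.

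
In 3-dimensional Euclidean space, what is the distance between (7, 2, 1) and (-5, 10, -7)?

√(Σ(x_i - y_i)²) = √((7 - (-5))² + (2 - 10)² + (1 - (-7))²)
= √(12² + (-8)² + 8²) = √(144 + 64 + 64) = √272 ≈ 16.4924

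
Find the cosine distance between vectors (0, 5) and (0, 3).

With u = (0, 5), v = (0, 3):
u·v = 0·0 + 5·3 = 0 + 15 = 15.
|u| = √(0² + 5²) = √25, |v| = √(0² + 3²) = √9, so |u||v| = √(25·9) = √225 = 15.
cos θ = (u·v)/(|u||v|) = 15/15 = 1
Cosine distance = 1 - cos θ = 1 - 1 = 0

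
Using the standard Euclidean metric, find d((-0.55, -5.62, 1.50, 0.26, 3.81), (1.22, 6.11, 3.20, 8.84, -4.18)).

√(Σ(x_i - y_i)²) = √((-0.55 - 1.22)² + (-5.62 - 6.11)² + (1.5 - 3.2)² + (0.26 - 8.84)² + (3.81 - (-4.18))²)
= √((-1.77)² + (-11.73)² + (-1.7)² + (-8.58)² + 7.99²) = √(3.1329 + 137.5929 + 2.89 + 73.6164 + 63.8401) = √281.0723 ≈ 16.7652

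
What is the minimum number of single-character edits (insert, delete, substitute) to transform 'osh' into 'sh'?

Let D[i][j] be the edit distance between the first i characters of 'osh' and the first j characters of 'sh', with D[i][0] = i, D[0][j] = j, and D[i][j] = D[i-1][j-1] if the characters match, else 1 + min(D[i-1][j], D[i][j-1], D[i-1][j-1]). Filling the table (rows: prefixes of 'osh', columns: prefixes of 'sh'):
     ε  s  h
  ε  0  1  2
  o  1  1  2
  s  2  1  2
  h  3  2  1
The bottom-right entry gives D[3][2] = 1, so no sequence of fewer than 1 edit works. Backtracking through the table gives one optimal edit sequence (1 edit):
  osh → sh (del o @1)
Edit distance = 1.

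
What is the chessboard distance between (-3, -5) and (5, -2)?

max(|x_i - y_i|) = max(|-3 - 5|, |-5 - (-2)|) = max(8, 3) = 8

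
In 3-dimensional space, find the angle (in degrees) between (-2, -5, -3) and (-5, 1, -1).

With u = (-2, -5, -3), v = (-5, 1, -1):
u·v = (-2)·(-5) + (-5)·1 + (-3)·(-1) = 10 + (-5) + 3 = 8.
|u| = √((-2)² + (-5)² + (-3)²) = √38, |v| = √((-5)² + 1² + (-1)²) = √27, so |u||v| = √(38·27) = √1026.
cos θ = (u·v)/(|u||v|) = 8/√1026 ≈ 0.249756
θ = arccos(0.249756) ≈ 75.54°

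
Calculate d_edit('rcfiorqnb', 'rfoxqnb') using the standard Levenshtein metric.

Let D[i][j] be the edit distance between the first i characters of 'rcfiorqnb' and the first j characters of 'rfoxqnb', with D[i][0] = i, D[0][j] = j, and D[i][j] = D[i-1][j-1] if the characters match, else 1 + min(D[i-1][j], D[i][j-1], D[i-1][j-1]). Filling the table (rows: prefixes of 'rcfiorqnb', columns: prefixes of 'rfoxqnb'):
     ε  r  f  o  x  q  n  b
  ε  0  1  2  3  4  5  6  7
  r  1  0  1  2  3  4  5  6
  c  2  1  1  2  3  4  5  6
  f  3  2  1  2  3  4  5  6
  i  4  3  2  2  3  4  5  6
  o  5  4  3  2  3  4  5  6
  r  6  5  4  3  3  4  5  6
  q  7  6  5  4  4  3  4  5
  n  8  7  6  5  5  4  3  4
  b  9  8  7  6  6  5  4  3
The bottom-right entry gives D[9][7] = 3, so no sequence of fewer than 3 edits works. Backtracking through the table gives one optimal edit sequence (3 edits):
  rcfiorqnb → rfiorqnb (del c @2)
  rfiorqnb → rforqnb (del i @3)
  rforqnb → rfoxqnb (sub r→x @4)
Edit distance = 3.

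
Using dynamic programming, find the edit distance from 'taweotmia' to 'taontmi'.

Let D[i][j] be the edit distance between the first i characters of 'taweotmia' and the first j characters of 'taontmi', with D[i][0] = i, D[0][j] = j, and D[i][j] = D[i-1][j-1] if the characters match, else 1 + min(D[i-1][j], D[i][j-1], D[i-1][j-1]). Filling the table (rows: prefixes of 'taweotmia', columns: prefixes of 'taontmi'):
     ε  t  a  o  n  t  m  i
  ε  0  1  2  3  4  5  6  7
  t  1  0  1  2  3  4  5  6
  a  2  1  0  1  2  3  4  5
  w  3  2  1  1  2  3  4  5
  e  4  3  2  2  2  3  4  5
  o  5  4  3  2  3  3  4  5
  t  6  5  4  3  3  3  4  5
  m  7  6  5  4  4  4  3  4
  i  8  7  6  5  5  5  4  3
  a  9  8  7  6  6  6  5  4
The bottom-right entry gives D[9][7] = 4, so no sequence of fewer than 4 edits works. Backtracking through the table gives one optimal edit sequence (4 edits):
  taweotmia → taeotmia (del w @3)
  taeotmia → taootmia (sub e→o @3)
  taootmia → taontmia (sub o→n @4)
  taontmia → taontmi (del a @8)
Edit distance = 4.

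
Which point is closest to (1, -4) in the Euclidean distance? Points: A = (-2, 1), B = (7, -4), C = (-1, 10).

Distances: d(A) ≈ 5.831, d(B) = 6, d(C) ≈ 14.1421. Nearest: A = (-2, 1) with distance 5.831.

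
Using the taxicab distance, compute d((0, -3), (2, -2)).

Σ|x_i - y_i| = |0 - 2| + |-3 - (-2)| = 2 + 1 = 3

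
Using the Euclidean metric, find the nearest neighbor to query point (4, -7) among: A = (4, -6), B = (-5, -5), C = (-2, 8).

Distances: d(A) = 1, d(B) ≈ 9.2195, d(C) ≈ 16.1555. Nearest: A = (4, -6) with distance 1.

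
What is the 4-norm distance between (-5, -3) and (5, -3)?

(Σ|x_i - y_i|^4)^(1/4) = (|-5 - 5|^4 + |-3 - (-3)|^4)^(1/4)
= (10^4 + 0^4)^(1/4) = (10000 + 0)^(1/4) = (10000)^(1/4) = 10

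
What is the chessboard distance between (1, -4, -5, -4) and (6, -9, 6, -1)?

max(|x_i - y_i|) = max(|1 - 6|, |-4 - (-9)|, |-5 - 6|, |-4 - (-1)|) = max(5, 5, 11, 3) = 11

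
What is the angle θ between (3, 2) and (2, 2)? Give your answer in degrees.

With u = (3, 2), v = (2, 2):
u·v = 3·2 + 2·2 = 6 + 4 = 10.
|u| = √(3² + 2²) = √13, |v| = √(2² + 2²) = √8, so |u||v| = √(13·8) = √104.
cos θ = (u·v)/(|u||v|) = 10/√104 ≈ 0.980581
θ = arccos(0.980581) ≈ 11.31°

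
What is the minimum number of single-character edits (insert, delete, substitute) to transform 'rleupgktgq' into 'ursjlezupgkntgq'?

Let D[i][j] be the edit distance between the first i characters of 'rleupgktgq' and the first j characters of 'ursjlezupgkntgq', with D[i][0] = i, D[0][j] = j, and D[i][j] = D[i-1][j-1] if the characters match, else 1 + min(D[i-1][j], D[i][j-1], D[i-1][j-1]). Filling the table (rows: prefixes of 'rleupgktgq', columns: prefixes of 'ursjlezupgkntgq'):
     ε  u  r  s  j  l  e  z  u  p  g  k  n  t  g  q
  ε  0  1  2  3  4  5  6  7  8  9 10 11 12 13 14 15
  r  1  1  1  2  3  4  5  6  7  8  9 10 11 12 13 14
  l  2  2  2  2  3  3  4  5  6  7  8  9 10 11 12 13
  e  3  3  3  3  3  4  3  4  5  6  7  8  9 10 11 12
  u  4  3  4  4  4  4  4  4  4  5  6  7  8  9 10 11
  p  5  4  4  5  5  5  5  5  5  4  5  6  7  8  9 10
  g  6  5  5  5  6  6  6  6  6  5  4  5  6  7  8  9
  k  7  6  6  6  6  7  7  7  7  6  5  4  5  6  7  8
  t  8  7  7  7  7  7  8  8  8  7  6  5  5  5  6  7
  g  9  8  8  8  8  8  8  9  9  8  7  6  6  6  5  6
  q 10  9  9  9  9  9  9  9 10  9  8  7  7  7  6  5
The bottom-right entry gives D[10][15] = 5, so no sequence of fewer than 5 edits works. Backtracking through the table gives one optimal edit sequence (5 edits):
  rleupgktgq → urleupgktgq (ins u @1)
  urleupgktgq → ursleupgktgq (ins s @3)
  ursleupgktgq → ursjleupgktgq (ins j @4)
  ursjleupgktgq → ursjlezupgktgq (ins z @7)
  ursjlezupgktgq → ursjlezupgkntgq (ins n @12)
Edit distance = 5.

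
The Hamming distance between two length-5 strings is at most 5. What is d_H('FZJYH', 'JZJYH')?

Differing positions: 1. Hamming distance = 1. The maximum possible Hamming distance for length-5 strings is 5, so d_H/5 = 1/5 = 0.2.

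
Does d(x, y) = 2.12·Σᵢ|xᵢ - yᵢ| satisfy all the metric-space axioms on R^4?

Yes. The L1 (Manhattan) norm induces a metric on R^4, and multiplying a metric by a positive constant 2.12 > 0 preserves all four axioms: non-negativity (2.12·||x-y|| ≥ 0), identity (2.12·||x-y|| = 0 ⟺ ||x-y|| = 0 ⟺ x = y), symmetry (||x-y|| = ||y-x||), and the triangle inequality (2.12·||x-z|| ≤ 2.12·||x-y|| + 2.12·||y-z||). So d is a metric.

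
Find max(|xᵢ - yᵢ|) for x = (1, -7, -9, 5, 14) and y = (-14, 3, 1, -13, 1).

max(|x_i - y_i|) = max(|1 - (-14)|, |-7 - 3|, |-9 - 1|, |5 - (-13)|, |14 - 1|) = max(15, 10, 10, 18, 13) = 18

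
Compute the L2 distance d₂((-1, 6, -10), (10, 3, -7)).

√(Σ(x_i - y_i)²) = √((-1 - 10)² + (6 - 3)² + (-10 - (-7))²)
= √((-11)² + 3² + (-3)²) = √(121 + 9 + 9) = √139 ≈ 11.7898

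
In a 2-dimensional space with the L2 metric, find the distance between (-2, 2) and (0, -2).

(Σ|x_i - y_i|^2)^(1/2) = (|-2 - 0|^2 + |2 - (-2)|^2)^(1/2)
= (2^2 + 4^2)^(1/2) = (4 + 16)^(1/2) = (20)^(1/2) ≈ 4.4721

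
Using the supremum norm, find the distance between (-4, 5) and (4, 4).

max(|x_i - y_i|) = max(|-4 - 4|, |5 - 4|) = max(8, 1) = 8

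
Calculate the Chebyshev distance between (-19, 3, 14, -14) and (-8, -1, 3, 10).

max(|x_i - y_i|) = max(|-19 - (-8)|, |3 - (-1)|, |14 - 3|, |-14 - 10|) = max(11, 4, 11, 24) = 24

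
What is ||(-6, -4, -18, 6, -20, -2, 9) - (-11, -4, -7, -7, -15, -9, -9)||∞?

max(|x_i - y_i|) = max(|-6 - (-11)|, |-4 - (-4)|, |-18 - (-7)|, |6 - (-7)|, |-20 - (-15)|, |-2 - (-9)|, |9 - (-9)|) = max(5, 0, 11, 13, 5, 7, 18) = 18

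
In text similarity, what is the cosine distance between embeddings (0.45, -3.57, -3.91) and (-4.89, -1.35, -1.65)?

With u = (0.45, -3.57, -3.91), v = (-4.89, -1.35, -1.65):
u·v = 0.45·(-4.89) + (-3.57)·(-1.35) + (-3.91)·(-1.65) = (-2.2005) + 4.8195 + 6.4515 = 9.0705.
|u| = √(0.45² + (-3.57)² + (-3.91)²) = √(0.2025 + 12.7449 + 15.2881) = √28.2355, |v| = √((-4.89)² + (-1.35)² + (-1.65)²) = √(23.9121 + 1.8225 + 2.7225) = √28.4571.
cos θ = (u·v)/(|u||v|) = 9.0705/(√28.2355·√28.4571) ≈ 0.32
Cosine distance = 1 - cos θ ≈ 1 - 0.32 = 0.68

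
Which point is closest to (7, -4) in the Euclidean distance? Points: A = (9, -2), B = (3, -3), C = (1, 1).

Distances: d(A) ≈ 2.8284, d(B) ≈ 4.1231, d(C) ≈ 7.8102. Nearest: A = (9, -2) with distance 2.8284.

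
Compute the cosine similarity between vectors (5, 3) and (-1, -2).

With u = (5, 3), v = (-1, -2):
u·v = 5·(-1) + 3·(-2) = (-5) + (-6) = -11.
|u| = √(5² + 3²) = √34, |v| = √((-1)² + (-2)²) = √5, so |u||v| = √(34·5) = √170.
cos θ = (u·v)/(|u||v|) = -11/√170 ≈ -0.8437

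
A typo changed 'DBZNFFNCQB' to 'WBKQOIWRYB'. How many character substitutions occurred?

Differing positions: 1, 3, 4, 5, 6, 7, 8, 9. Hamming distance = 8.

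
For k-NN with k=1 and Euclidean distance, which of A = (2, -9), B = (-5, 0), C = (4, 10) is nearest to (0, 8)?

Distances: d(A) ≈ 17.1172, d(B) ≈ 9.434, d(C) ≈ 4.4721. Nearest: C = (4, 10) with distance 4.4721.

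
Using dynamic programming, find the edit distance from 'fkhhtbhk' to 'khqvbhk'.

Let D[i][j] be the edit distance between the first i characters of 'fkhhtbhk' and the first j characters of 'khqvbhk', with D[i][0] = i, D[0][j] = j, and D[i][j] = D[i-1][j-1] if the characters match, else 1 + min(D[i-1][j], D[i][j-1], D[i-1][j-1]). Filling the table (rows: prefixes of 'fkhhtbhk', columns: prefixes of 'khqvbhk'):
     ε  k  h  q  v  b  h  k
  ε  0  1  2  3  4  5  6  7
  f  1  1  2  3  4  5  6  7
  k  2  1  2  3  4  5  6  6
  h  3  2  1  2  3  4  5  6
  h  4  3  2  2  3  4  4  5
  t  5  4  3  3  3  4  5  5
  b  6  5  4  4  4  3  4  5
  h  7  6  5  5  5  4  3  4
  k  8  7  6  6  6  5  4  3
The bottom-right entry gives D[8][7] = 3, so no sequence of fewer than 3 edits works. Backtracking through the table gives one optimal edit sequence (3 edits):
  fkhhtbhk → khhtbhk (del f @1)
  khhtbhk → khqtbhk (sub h→q @3)
  khqtbhk → khqvbhk (sub t→v @4)
Edit distance = 3.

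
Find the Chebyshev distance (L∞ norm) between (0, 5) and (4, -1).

max(|x_i - y_i|) = max(|0 - 4|, |5 - (-1)|) = max(4, 6) = 6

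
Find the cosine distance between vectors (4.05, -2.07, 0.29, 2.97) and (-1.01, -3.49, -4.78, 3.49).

With u = (4.05, -2.07, 0.29, 2.97), v = (-1.01, -3.49, -4.78, 3.49):
u·v = 4.05·(-1.01) + (-2.07)·(-3.49) + 0.29·(-4.78) + 2.97·3.49 = (-4.0905) + 7.2243 + (-1.3862) + 10.3653 = 12.1129.
|u| = √(4.05² + (-2.07)² + 0.29² + 2.97²) = √(16.4025 + 4.2849 + 0.0841 + 8.8209) = √29.5924, |v| = √((-1.01)² + (-3.49)² + (-4.78)² + 3.49²) = √(1.0201 + 12.1801 + 22.8484 + 12.1801) = √48.2287.
cos θ = (u·v)/(|u||v|) = 12.1129/(√29.5924·√48.2287) ≈ 0.3206
Cosine distance = 1 - cos θ ≈ 1 - 0.3206 = 0.6794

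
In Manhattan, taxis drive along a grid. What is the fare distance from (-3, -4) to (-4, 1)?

Σ|x_i - y_i| = |-3 - (-4)| + |-4 - 1| = 1 + 5 = 6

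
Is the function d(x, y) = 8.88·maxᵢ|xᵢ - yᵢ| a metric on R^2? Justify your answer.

Yes. The L∞ (Chebyshev) norm induces a metric on R^2, and multiplying a metric by a positive constant 8.88 > 0 preserves all four axioms: non-negativity (8.88·||x-y|| ≥ 0), identity (8.88·||x-y|| = 0 ⟺ ||x-y|| = 0 ⟺ x = y), symmetry (||x-y|| = ||y-x||), and the triangle inequality (8.88·||x-z|| ≤ 8.88·||x-y|| + 8.88·||y-z||). So d is a metric.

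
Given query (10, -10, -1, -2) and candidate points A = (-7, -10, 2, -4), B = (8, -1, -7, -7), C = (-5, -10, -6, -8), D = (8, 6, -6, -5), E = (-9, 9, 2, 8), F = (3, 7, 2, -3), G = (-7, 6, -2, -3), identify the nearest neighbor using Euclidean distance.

Distances: d(A) ≈ 17.3781, d(B) ≈ 12.083, d(C) ≈ 16.9115, d(D) ≈ 17.1464, d(E) ≈ 28.8271, d(F) ≈ 18.6548, d(G) ≈ 23.388. Nearest: B = (8, -1, -7, -7) with distance 12.083.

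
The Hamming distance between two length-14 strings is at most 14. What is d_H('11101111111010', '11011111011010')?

Differing positions: 3, 4, 9. Hamming distance = 3. The maximum possible Hamming distance for length-14 strings is 14, so d_H/14 = 3/14 ≈ 0.2143.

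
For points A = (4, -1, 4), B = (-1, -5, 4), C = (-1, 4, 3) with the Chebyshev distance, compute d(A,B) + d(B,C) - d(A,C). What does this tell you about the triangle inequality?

d(A,B) = max(5, 4, 0) = 5, d(B,C) = max(0, 9, 1) = 9, d(A,C) = max(5, 5, 1) = 5.
d(A,B) + d(B,C) - d(A,C) = 5 + 9 - 5 = 14 - 5 = 9. This is ≥ 0, so the triangle inequality holds for these points.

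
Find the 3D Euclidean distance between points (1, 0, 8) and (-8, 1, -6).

√(Σ(x_i - y_i)²) = √((1 - (-8))² + (0 - 1)² + (8 - (-6))²)
= √(9² + (-1)² + 14²) = √(81 + 1 + 196) = √278 ≈ 16.6733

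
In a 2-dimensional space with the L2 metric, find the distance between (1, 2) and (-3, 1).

(Σ|x_i - y_i|^2)^(1/2) = (|1 - (-3)|^2 + |2 - 1|^2)^(1/2)
= (4^2 + 1^2)^(1/2) = (16 + 1)^(1/2) = (17)^(1/2) ≈ 4.1231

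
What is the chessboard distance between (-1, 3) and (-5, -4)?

max(|x_i - y_i|) = max(|-1 - (-5)|, |3 - (-4)|) = max(4, 7) = 7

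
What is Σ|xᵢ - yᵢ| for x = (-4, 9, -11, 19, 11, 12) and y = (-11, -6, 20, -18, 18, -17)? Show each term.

Σ|x_i - y_i| = |-4 - (-11)| + |9 - (-6)| + |-11 - 20| + |19 - (-18)| + |11 - 18| + |12 - (-17)| = 7 + 15 + 31 + 37 + 7 + 29 = 126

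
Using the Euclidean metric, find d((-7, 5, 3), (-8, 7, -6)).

√(Σ(x_i - y_i)²) = √((-7 - (-8))² + (5 - 7)² + (3 - (-6))²)
= √(1² + (-2)² + 9²) = √(1 + 4 + 81) = √86 ≈ 9.2736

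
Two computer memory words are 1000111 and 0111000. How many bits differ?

Differing positions: 1, 2, 3, 4, 5, 6, 7. Hamming distance = 7.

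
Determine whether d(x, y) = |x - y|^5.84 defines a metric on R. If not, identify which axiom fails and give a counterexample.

No. d(x,y) = |x-y|^5.84 fails the triangle inequality since p = 5.84 > 1. Counterexample: x = -3, y = 9, z = 14. d(x,z) = |-3 - 14|^5.84 = 17^5.84 ≈ 15339870.7669, but d(x,y) + d(y,z) = 12^5.84 + 5^5.84 ≈ 2006404.4248 + 12077.7163 = 2018482.1411. Since 15339870.7669 > 2018482.1411, the triangle inequality is violated.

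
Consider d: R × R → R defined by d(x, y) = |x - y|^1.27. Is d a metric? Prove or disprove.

No. d(x,y) = |x-y|^1.27 fails the triangle inequality since p = 1.27 > 1. Counterexample: x = -2, y = 7, z = 10. d(x,z) = |-2 - 10|^1.27 = 12^1.27 ≈ 23.4725, but d(x,y) + d(y,z) = 9^1.27 + 3^1.27 ≈ 16.2888 + 4.0359 = 20.3247. Since 23.4725 > 20.3247, the triangle inequality is violated.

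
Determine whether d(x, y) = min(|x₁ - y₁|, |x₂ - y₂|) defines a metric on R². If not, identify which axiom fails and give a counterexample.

No. d fails identity of indiscernibles: take x = (-1, 0) and y = (-1, 1). Then d(x,y) = min(|-1 - (-1)|, |0 - 1|) = min(0, 1) = 0, yet x ≠ y.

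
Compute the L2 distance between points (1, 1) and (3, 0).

(Σ|x_i - y_i|^2)^(1/2) = (|1 - 3|^2 + |1 - 0|^2)^(1/2)
= (2^2 + 1^2)^(1/2) = (4 + 1)^(1/2) = (5)^(1/2) ≈ 2.2361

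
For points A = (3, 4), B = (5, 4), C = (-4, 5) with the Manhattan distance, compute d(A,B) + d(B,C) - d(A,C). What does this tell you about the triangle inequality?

d(A,B) = 2 + 0 = 2, d(B,C) = 9 + 1 = 10, d(A,C) = 7 + 1 = 8.
d(A,B) + d(B,C) - d(A,C) = 2 + 10 - 8 = 12 - 8 = 4. This is ≥ 0, so the triangle inequality holds for these points.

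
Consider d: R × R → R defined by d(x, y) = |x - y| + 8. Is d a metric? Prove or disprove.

No. d fails identity of indiscernibles (specifically d(x,x) = 0): d(-6, -6) = |-6 - (-6)| + 8 = 0 + 8 = 8 ≠ 0.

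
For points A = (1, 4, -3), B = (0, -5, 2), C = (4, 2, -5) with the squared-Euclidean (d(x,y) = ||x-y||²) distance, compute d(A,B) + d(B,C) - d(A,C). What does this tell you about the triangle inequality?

d(A,B) = 1² + 9² + 5² = 107, d(B,C) = 4² + 7² + 7² = 114, d(A,C) = 3² + 2² + 2² = 17.
d(A,B) + d(B,C) - d(A,C) = 107 + 114 - 17 = 221 - 17 = 204. This is ≥ 0, so the triangle inequality holds for these points.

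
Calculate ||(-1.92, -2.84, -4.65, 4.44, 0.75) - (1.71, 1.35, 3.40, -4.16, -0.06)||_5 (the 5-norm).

(Σ|x_i - y_i|^5)^(1/5) = (|-1.92 - 1.71|^5 + |-2.84 - 1.35|^5 + |-4.65 - 3.4|^5 + |4.44 - (-4.16)|^5 + |0.75 - (-0.06)|^5)^(1/5)
= (3.63^5 + 4.19^5 + 8.05^5 + 8.6^5 + 0.81^5)^(1/5) ≈ (630.2794 + 1291.4278 + 33804.8803 + 47042.7018 + 0.3487)^(1/5) = (82769.638)^(1/5) ≈ 9.6288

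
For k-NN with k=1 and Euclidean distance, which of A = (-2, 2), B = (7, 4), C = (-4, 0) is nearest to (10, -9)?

Distances: d(A) ≈ 16.2788, d(B) ≈ 13.3417, d(C) ≈ 16.6433. Nearest: B = (7, 4) with distance 13.3417.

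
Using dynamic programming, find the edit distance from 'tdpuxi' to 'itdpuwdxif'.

Let D[i][j] be the edit distance between the first i characters of 'tdpuxi' and the first j characters of 'itdpuwdxif', with D[i][0] = i, D[0][j] = j, and D[i][j] = D[i-1][j-1] if the characters match, else 1 + min(D[i-1][j], D[i][j-1], D[i-1][j-1]). Filling the table (rows: prefixes of 'tdpuxi', columns: prefixes of 'itdpuwdxif'):
     ε  i  t  d  p  u  w  d  x  i  f
  ε  0  1  2  3  4  5  6  7  8  9 10
  t  1  1  1  2  3  4  5  6  7  8  9
  d  2  2  2  1  2  3  4  5  6  7  8
  p  3  3  3  2  1  2  3  4  5  6  7
  u  4  4  4  3  2  1  2  3  4  5  6
  x  5  5  5  4  3  2  2  3  3  4  5
  i  6  5  6  5  4  3  3  3  4  3  4
The bottom-right entry gives D[6][10] = 4, so no sequence of fewer than 4 edits works. Backtracking through the table gives one optimal edit sequence (4 edits):
  tdpuxi → itdpuxi (ins i @1)
  itdpuxi → itdpuwxi (ins w @6)
  itdpuwxi → itdpuwdxi (ins d @7)
  itdpuwdxi → itdpuwdxif (ins f @10)
Edit distance = 4.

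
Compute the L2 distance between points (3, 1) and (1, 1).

(Σ|x_i - y_i|^2)^(1/2) = (|3 - 1|^2 + |1 - 1|^2)^(1/2)
= (2^2 + 0^2)^(1/2) = (4 + 0)^(1/2) = (4)^(1/2) = 2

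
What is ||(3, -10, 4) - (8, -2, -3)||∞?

max(|x_i - y_i|) = max(|3 - 8|, |-10 - (-2)|, |4 - (-3)|) = max(5, 8, 7) = 8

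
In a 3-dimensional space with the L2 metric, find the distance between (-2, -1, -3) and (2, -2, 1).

(Σ|x_i - y_i|^2)^(1/2) = (|-2 - 2|^2 + |-1 - (-2)|^2 + |-3 - 1|^2)^(1/2)
= (4^2 + 1^2 + 4^2)^(1/2) = (16 + 1 + 16)^(1/2) = (33)^(1/2) ≈ 5.7446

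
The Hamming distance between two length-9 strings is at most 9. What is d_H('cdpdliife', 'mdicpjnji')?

Differing positions: 1, 3, 4, 5, 6, 7, 8, 9. Hamming distance = 8. The maximum possible Hamming distance for length-9 strings is 9, so d_H/9 = 8/9 ≈ 0.8889.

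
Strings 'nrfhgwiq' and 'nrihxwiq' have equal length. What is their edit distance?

Let D[i][j] be the edit distance between the first i characters of 'nrfhgwiq' and the first j characters of 'nrihxwiq', with D[i][0] = i, D[0][j] = j, and D[i][j] = D[i-1][j-1] if the characters match, else 1 + min(D[i-1][j], D[i][j-1], D[i-1][j-1]). Filling the table (rows: prefixes of 'nrfhgwiq', columns: prefixes of 'nrihxwiq'):
     ε  n  r  i  h  x  w  i  q
  ε  0  1  2  3  4  5  6  7  8
  n  1  0  1  2  3  4  5  6  7
  r  2  1  0  1  2  3  4  5  6
  f  3  2  1  1  2  3  4  5  6
  h  4  3  2  2  1  2  3  4  5
  g  5  4  3  3  2  2  3  4  5
  w  6  5  4  4  3  3  2  3  4
  i  7  6  5  4  4  4  3  2  3
  q  8  7  6  5  5  5  4  3  2
The bottom-right entry gives D[8][8] = 2, so no sequence of fewer than 2 edits works. Backtracking through the table gives one optimal edit sequence (2 edits):
  nrfhgwiq → nrihgwiq (sub f→i @3)
  nrihgwiq → nrihxwiq (sub g→x @5)
Edit distance = 2.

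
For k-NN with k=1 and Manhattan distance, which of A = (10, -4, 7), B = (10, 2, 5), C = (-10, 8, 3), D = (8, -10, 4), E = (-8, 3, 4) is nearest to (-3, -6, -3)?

Distances: d(A) = 25, d(B) = 29, d(C) = 27, d(D) = 22, d(E) = 21. Nearest: E = (-8, 3, 4) with distance 21.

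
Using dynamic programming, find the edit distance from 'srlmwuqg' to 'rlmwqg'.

Let D[i][j] be the edit distance between the first i characters of 'srlmwuqg' and the first j characters of 'rlmwqg', with D[i][0] = i, D[0][j] = j, and D[i][j] = D[i-1][j-1] if the characters match, else 1 + min(D[i-1][j], D[i][j-1], D[i-1][j-1]). Filling the table (rows: prefixes of 'srlmwuqg', columns: prefixes of 'rlmwqg'):
     ε  r  l  m  w  q  g
  ε  0  1  2  3  4  5  6
  s  1  1  2  3  4  5  6
  r  2  1  2  3  4  5  6
  l  3  2  1  2  3  4  5
  m  4  3  2  1  2  3  4
  w  5  4  3  2  1  2  3
  u  6  5  4  3  2  2  3
  q  7  6  5  4  3  2  3
  g  8  7  6  5  4  3  2
The bottom-right entry gives D[8][6] = 2, so no sequence of fewer than 2 edits works. Backtracking through the table gives one optimal edit sequence (2 edits):
  srlmwuqg → rlmwuqg (del s @1)
  rlmwuqg → rlmwqg (del u @5)
Edit distance = 2.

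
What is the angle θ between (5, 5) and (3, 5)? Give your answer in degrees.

With u = (5, 5), v = (3, 5):
u·v = 5·3 + 5·5 = 15 + 25 = 40.
|u| = √(5² + 5²) = √50, |v| = √(3² + 5²) = √34, so |u||v| = √(50·34) = √1700.
cos θ = (u·v)/(|u||v|) = 40/√1700 ≈ 0.970143
θ = arccos(0.970143) ≈ 14.04°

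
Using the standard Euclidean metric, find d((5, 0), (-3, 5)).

√(Σ(x_i - y_i)²) = √((5 - (-3))² + (0 - 5)²)
= √(8² + (-5)²) = √(64 + 25) = √89 ≈ 9.434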